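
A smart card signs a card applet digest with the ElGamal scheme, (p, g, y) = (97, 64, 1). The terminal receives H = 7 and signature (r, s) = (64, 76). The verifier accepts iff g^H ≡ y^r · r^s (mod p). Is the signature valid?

Left side g^H mod p:
Squares mod 97: 64^1≡64, 64^2≡22, 64^4≡96
7 = 4 + 2 + 1, so 64^7 ≡ 96·22·64 ≡ 47 (mod 97)
Right side y^r · r^s mod p:
Squares mod 97: 1^1≡1, 1^2≡1, 1^4≡1, 1^8≡1, 1^16≡1, 1^32≡1, 1^64≡1
1^64 ≡ 1 (mod 97)
Squares mod 97: 64^1≡64, 64^2≡22, 64^4≡96, 64^8≡1, 64^16≡1, 64^32≡1, 64^64≡1
76 = 64 + 8 + 4, so 64^76 ≡ 1·1·96 ≡ 96 (mod 97)
1·96 = 96 ≡ 96 (mod 97)
47 ≠ 96, so verification fails.

invalid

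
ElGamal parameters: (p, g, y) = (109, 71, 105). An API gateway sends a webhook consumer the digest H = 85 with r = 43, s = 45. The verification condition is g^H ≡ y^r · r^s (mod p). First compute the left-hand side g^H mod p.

Squares mod 109: 71^1≡71, 71^2≡27, 71^4≡75, 71^8≡66, 71^16≡105, 71^32≡16, 71^64≡38
85 = 64 + 16 + 4 + 1, so 71^85 ≡ 38·105·75·71 ≡ 34 (mod 109)

34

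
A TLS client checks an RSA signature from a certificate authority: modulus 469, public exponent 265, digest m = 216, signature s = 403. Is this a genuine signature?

s^265 mod 469 = 403
s^265 mod 469 = 403, but m = 216.

forged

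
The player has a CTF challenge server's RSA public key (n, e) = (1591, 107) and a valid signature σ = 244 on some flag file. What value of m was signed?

1438

σ^2 ≡ 244^2 = 59536 ≡ 669
σ^4 ≡ 669^2 = 447561 ≡ 490
σ^8 ≡ 490^2 = 240100 ≡ 1450
σ^16 ≡ 1450^2 = 2102500 ≡ 789
σ^32 ≡ 789^2 = 622521 ≡ 440
σ^64 ≡ 440^2 = 193600 ≡ 1089
107 = 64 + 32 + 8 + 2 + 1, so σ^107 ≡ 1089·440·1450·669·244 ≡ 1438 (mod 1591)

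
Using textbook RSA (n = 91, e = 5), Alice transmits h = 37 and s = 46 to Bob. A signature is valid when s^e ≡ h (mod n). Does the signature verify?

verifies

s^2 ≡ 46^2 = 2116 ≡ 23
s^4 ≡ 23^2 = 529 ≡ 74
5 = 4 + 1, so s^5 ≡ 74·46 ≡ 37 (mod 91)
Since 37 equals the digest 37, verification succeeds.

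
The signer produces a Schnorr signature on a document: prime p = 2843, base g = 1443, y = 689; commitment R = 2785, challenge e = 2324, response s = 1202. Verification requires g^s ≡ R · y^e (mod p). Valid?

g^s mod p:
Squares mod 2843: 1443^1≡1443, 1443^2≡1173, 1443^4≡2760, 1443^8≡1203, 1443^16≡122, 1443^32≡669, 1443^64≡1210, 1443^128≡2798, 1443^256≡2025, 1443^512≡1019, 1443^1024≡666
1202 = 1024 + 128 + 32 + 16 + 2, so 1443^1202 ≡ 666·2798·669·122·1173 ≡ 360 (mod 2843)
R · y^e mod p:
Squares mod 2843: 689^1≡689, 689^2≡2783, 689^4≡757, 689^8≡1606, 689^16≡635, 689^32≡2362, 689^64≡1078, 689^128≡2140, 689^256≡2370, 689^512≡1975, 689^1024≡29, 689^2048≡841
2324 = 2048 + 256 + 16 + 4, so 689^2324 ≡ 841·2370·635·757 ≡ 582 (mod 2843)
2785·582 = 1620870 ≡ 360 (mod 2843)
360 ≡ 360 (mod 2843); signature holds.

yes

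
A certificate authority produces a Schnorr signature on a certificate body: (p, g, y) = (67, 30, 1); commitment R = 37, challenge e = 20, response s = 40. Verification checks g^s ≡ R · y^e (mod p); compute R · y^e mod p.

37

1^2 = 1
1^4 ≡ 1^2 = 1
1^8 ≡ 1^2 = 1
1^16 ≡ 1^2 = 1
20 = 16 + 4, so 1^20 ≡ 1·1 ≡ 1 (mod 67)
R · y^e ≡ 37·1 = 37 ≡ 37 (mod 67)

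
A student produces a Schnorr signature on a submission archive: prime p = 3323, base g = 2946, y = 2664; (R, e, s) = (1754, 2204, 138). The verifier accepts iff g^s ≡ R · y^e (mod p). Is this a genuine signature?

genuine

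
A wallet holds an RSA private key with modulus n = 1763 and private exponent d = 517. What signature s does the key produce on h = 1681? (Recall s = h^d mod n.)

656

h^517 mod 1763 = 656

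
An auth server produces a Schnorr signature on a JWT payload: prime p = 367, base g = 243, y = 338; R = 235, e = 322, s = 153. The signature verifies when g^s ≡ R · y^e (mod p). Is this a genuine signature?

forged

g^s mod p:
Squares mod 367: 243^1≡243, 243^2≡329, 243^4≡343, 243^8≡209, 243^16≡8, 243^32≡64, 243^64≡59, 243^128≡178
153 = 128 + 16 + 8 + 1, so 243^153 ≡ 178·8·209·243 ≡ 35 (mod 367)
R · y^e mod p:
Squares mod 367: 338^1≡338, 338^2≡107, 338^4≡72, 338^8≡46, 338^16≡281, 338^32≡56, 338^64≡200, 338^128≡364, 338^256≡9
322 = 256 + 64 + 2, so 338^322 ≡ 9·200·107 ≡ 292 (mod 367)
235·292 = 68620 ≡ 358 (mod 367)
35 ≠ 358; the check fails.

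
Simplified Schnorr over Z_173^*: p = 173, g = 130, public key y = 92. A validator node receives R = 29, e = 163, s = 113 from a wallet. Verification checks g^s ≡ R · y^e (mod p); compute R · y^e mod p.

77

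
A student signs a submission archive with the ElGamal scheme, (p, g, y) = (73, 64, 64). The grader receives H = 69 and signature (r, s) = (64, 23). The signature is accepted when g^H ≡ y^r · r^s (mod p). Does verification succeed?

Left side g^H mod p:
Squares mod 73: 64^1≡64, 64^2≡8, 64^4≡64, 64^8≡8, 64^16≡64, 64^32≡8, 64^64≡64
69 = 64 + 4 + 1, so 64^69 ≡ 64·64·64 ≡ 1 (mod 73)
Right side y^r · r^s mod p:
Squares mod 73: 64^1≡64, 64^2≡8, 64^4≡64, 64^8≡8, 64^16≡64, 64^32≡8, 64^64≡64
64^64 ≡ 64 (mod 73)
Squares mod 73: 64^1≡64, 64^2≡8, 64^4≡64, 64^8≡8, 64^16≡64
23 = 16 + 4 + 2 + 1, so 64^23 ≡ 64·64·8·64 ≡ 8 (mod 73)
64·8 = 512 ≡ 1 (mod 73)
1 ≡ 1 (mod 73), so the signature is genuine.

passes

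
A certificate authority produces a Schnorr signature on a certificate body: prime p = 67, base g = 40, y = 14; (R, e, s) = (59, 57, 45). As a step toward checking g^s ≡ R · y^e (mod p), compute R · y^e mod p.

Squares mod 67: 14^1≡14, 14^2≡62, 14^4≡25, 14^8≡22, 14^16≡15, 14^32≡24
57 = 32 + 16 + 8 + 1, so 14^57 ≡ 24·15·22·14 ≡ 62 (mod 67)
R · y^e ≡ 59·62 = 3658 ≡ 40 (mod 67)

40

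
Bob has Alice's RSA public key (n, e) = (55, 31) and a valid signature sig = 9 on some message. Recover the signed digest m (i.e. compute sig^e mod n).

sig^31 mod 55 = 9

9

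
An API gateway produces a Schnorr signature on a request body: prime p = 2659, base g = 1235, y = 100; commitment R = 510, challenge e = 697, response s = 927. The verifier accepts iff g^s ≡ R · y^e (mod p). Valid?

g^s mod p:
1235^927 mod 2659 = 716
R · y^e mod p:
100^697 mod 2659 = 458
510·458 = 233580 ≡ 2247 (mod 2659)
716 ≠ 2247; the check fails.

no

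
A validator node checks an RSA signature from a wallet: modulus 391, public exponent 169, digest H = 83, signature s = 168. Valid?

yes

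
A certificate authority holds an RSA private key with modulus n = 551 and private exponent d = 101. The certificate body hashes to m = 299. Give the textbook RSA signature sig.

526

Squares mod 551: m^1≡299, m^2≡139, m^4≡36, m^8≡194, m^16≡168, m^32≡123, m^64≡252
101 = 64 + 32 + 4 + 1, so m^101 ≡ 252·123·36·299 ≡ 526 (mod 551)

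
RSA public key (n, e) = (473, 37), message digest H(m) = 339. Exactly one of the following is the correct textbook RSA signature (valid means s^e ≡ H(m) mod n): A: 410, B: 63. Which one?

A

Candidate A: Squares mod 473: 410^1≡410, 410^2≡185, 410^4≡169, 410^8≡181, 410^16≡124, 410^32≡240; 37 = 32 + 4 + 1, so 410^37 ≡ 240·169·410 ≡ 339 (mod 473)
  → matches H(m) = 339
Candidate B: Squares mod 473: 63^1≡63, 63^2≡185, 63^4≡169, 63^8≡181, 63^16≡124, 63^32≡240; 37 = 32 + 4 + 1, so 63^37 ≡ 240·169·63 ≡ 134 (mod 473)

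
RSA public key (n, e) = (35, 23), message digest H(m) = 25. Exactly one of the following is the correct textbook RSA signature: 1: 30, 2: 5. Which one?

Candidate 1: 30^2 = 900 ≡ 25; 30^4 ≡ 25^2 = 625 ≡ 30; 30^8 ≡ 30^2 = 900 ≡ 25; 30^16 ≡ 25^2 = 625 ≡ 30; 23 = 16 + 4 + 2 + 1, so 30^23 ≡ 30·30·25·30 ≡ 25 (mod 35)
  → matches H(m) = 25
Candidate 2: 5^2 = 25; 5^4 ≡ 25^2 = 625 ≡ 30; 5^8 ≡ 30^2 = 900 ≡ 25; 5^16 ≡ 25^2 = 625 ≡ 30; 23 = 16 + 4 + 2 + 1, so 5^23 ≡ 30·30·25·5 ≡ 10 (mod 35)

1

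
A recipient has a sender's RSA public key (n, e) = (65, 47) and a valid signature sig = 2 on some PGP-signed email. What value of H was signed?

33

sig^47 mod 65 = 33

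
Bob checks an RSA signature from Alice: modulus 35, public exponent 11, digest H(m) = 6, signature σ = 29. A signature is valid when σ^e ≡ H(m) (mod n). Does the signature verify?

does not verify

σ^2 ≡ 29^2 = 841 ≡ 1
σ^4 ≡ 1^2 = 1
σ^8 ≡ 1^2 = 1
11 = 8 + 2 + 1, so σ^11 ≡ 1·1·29 ≡ 29 (mod 35)
29 ≠ 6, so verification fails.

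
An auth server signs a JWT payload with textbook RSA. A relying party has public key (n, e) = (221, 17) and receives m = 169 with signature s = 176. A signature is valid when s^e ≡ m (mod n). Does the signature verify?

Squares mod 221: s^1≡176, s^2≡36, s^4≡191, s^8≡16, s^16≡35
17 = 16 + 1, so s^17 ≡ 35·176 ≡ 193 (mod 221)
The recovered value 193 does not match the digest 169.

does not verify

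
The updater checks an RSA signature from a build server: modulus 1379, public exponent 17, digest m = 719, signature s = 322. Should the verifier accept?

s^2 ≡ 322^2 = 103684 ≡ 259
s^4 ≡ 259^2 = 67081 ≡ 889
s^8 ≡ 889^2 = 790321 ≡ 154
s^16 ≡ 154^2 = 23716 ≡ 273
17 = 16 + 1, so s^17 ≡ 273·322 ≡ 1029 (mod 1379)
The recovered value 1029 does not match the digest 719.

reject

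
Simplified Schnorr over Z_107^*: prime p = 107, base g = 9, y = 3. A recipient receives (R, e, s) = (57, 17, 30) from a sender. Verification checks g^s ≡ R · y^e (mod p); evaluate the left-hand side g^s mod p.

Squares mod 107: 9^1≡9, 9^2≡81, 9^4≡34, 9^8≡86, 9^16≡13
30 = 16 + 8 + 4 + 2, so 9^30 ≡ 13·86·34·81 ≡ 47 (mod 107)

47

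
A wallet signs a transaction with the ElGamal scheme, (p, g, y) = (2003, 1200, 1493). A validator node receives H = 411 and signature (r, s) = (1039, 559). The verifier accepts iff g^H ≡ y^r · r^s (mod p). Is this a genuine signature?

Left side g^H mod p:
1200^2 = 1440000 ≡ 1846
1200^4 ≡ 1846^2 = 3407716 ≡ 613
1200^8 ≡ 613^2 = 375769 ≡ 1208
1200^16 ≡ 1208^2 = 1459264 ≡ 1080
1200^32 ≡ 1080^2 = 1166400 ≡ 654
1200^64 ≡ 654^2 = 427716 ≡ 1077
1200^128 ≡ 1077^2 = 1159929 ≡ 192
1200^256 ≡ 192^2 = 36864 ≡ 810
411 = 256 + 128 + 16 + 8 + 2 + 1, so 1200^411 ≡ 810·192·1080·1208·1846·1200 ≡ 433 (mod 2003)
Right side y^r · r^s mod p:
1493^2 = 2229049 ≡ 1713
1493^4 ≡ 1713^2 = 2934369 ≡ 1977
1493^8 ≡ 1977^2 = 3908529 ≡ 676
1493^16 ≡ 676^2 = 456976 ≡ 292
1493^32 ≡ 292^2 = 85264 ≡ 1138
1493^64 ≡ 1138^2 = 1295044 ≡ 1106
1493^128 ≡ 1106^2 = 1223236 ≡ 1406
1493^256 ≡ 1406^2 = 1976836 ≡ 1878
1493^512 ≡ 1878^2 = 3526884 ≡ 1604
1493^1024 ≡ 1604^2 = 2572816 ≡ 964
1039 = 1024 + 8 + 4 + 2 + 1, so 1493^1039 ≡ 964·676·1977·1713·1493 ≡ 1671 (mod 2003)
1039^2 = 1079521 ≡ 1907
1039^4 ≡ 1907^2 = 3636649 ≡ 1204
1039^8 ≡ 1204^2 = 1449616 ≡ 1447
1039^16 ≡ 1447^2 = 2093809 ≡ 674
1039^32 ≡ 674^2 = 454276 ≡ 1598
1039^64 ≡ 1598^2 = 2553604 ≡ 1782
1039^128 ≡ 1782^2 = 3175524 ≡ 769
1039^256 ≡ 769^2 = 591361 ≡ 476
1039^512 ≡ 476^2 = 226576 ≡ 237
559 = 512 + 32 + 8 + 4 + 2 + 1, so 1039^559 ≡ 237·1598·1447·1204·1907·1039 ≡ 1015 (mod 2003)
1671·1015 = 1696065 ≡ 1527 (mod 2003)
433 ≠ 1527, so verification fails.

forged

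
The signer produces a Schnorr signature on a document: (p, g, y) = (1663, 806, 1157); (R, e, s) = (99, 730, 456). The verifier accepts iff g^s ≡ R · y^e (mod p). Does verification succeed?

passes

g^s mod p:
806^2 = 649636 ≡ 1066
806^4 ≡ 1066^2 = 1136356 ≡ 527
806^8 ≡ 527^2 = 277729 ≡ 8
806^16 ≡ 8^2 = 64
806^32 ≡ 64^2 = 4096 ≡ 770
806^64 ≡ 770^2 = 592900 ≡ 872
806^128 ≡ 872^2 = 760384 ≡ 393
806^256 ≡ 393^2 = 154449 ≡ 1453
456 = 256 + 128 + 64 + 8, so 806^456 ≡ 1453·393·872·8 ≡ 1320 (mod 1663)
R · y^e mod p:
1157^2 = 1338649 ≡ 1597
1157^4 ≡ 1597^2 = 2550409 ≡ 1030
1157^8 ≡ 1030^2 = 1060900 ≡ 1569
1157^16 ≡ 1569^2 = 2461761 ≡ 521
1157^32 ≡ 521^2 = 271441 ≡ 372
1157^64 ≡ 372^2 = 138384 ≡ 355
1157^128 ≡ 355^2 = 126025 ≡ 1300
1157^256 ≡ 1300^2 = 1690000 ≡ 392
1157^512 ≡ 392^2 = 153664 ≡ 668
730 = 512 + 128 + 64 + 16 + 8 + 2, so 1157^730 ≡ 668·1300·355·521·1569·1597 ≡ 1122 (mod 1663)
99·1122 = 111078 ≡ 1320 (mod 1663)
1320 ≡ 1320 (mod 1663); signature holds.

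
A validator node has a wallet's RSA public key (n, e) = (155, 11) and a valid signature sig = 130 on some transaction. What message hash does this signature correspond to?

sig^2 ≡ 130^2 = 16900 ≡ 5
sig^4 ≡ 5^2 = 25
sig^8 ≡ 25^2 = 625 ≡ 5
11 = 8 + 2 + 1, so sig^11 ≡ 5·5·130 ≡ 150 (mod 155)

150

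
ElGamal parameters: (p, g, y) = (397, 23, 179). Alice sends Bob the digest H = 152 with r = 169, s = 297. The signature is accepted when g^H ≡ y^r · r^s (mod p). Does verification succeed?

passes

Left side g^H mod p:
23^152 mod 397 = 160
Right side y^r · r^s mod p:
179^169 mod 397 = 237
169^297 mod 397 = 396
237·396 = 93852 ≡ 160 (mod 397)
160 ≡ 160 (mod 397), so the signature is genuine.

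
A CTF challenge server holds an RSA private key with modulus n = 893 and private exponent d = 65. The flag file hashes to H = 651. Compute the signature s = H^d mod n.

H^2 ≡ 651^2 = 423801 ≡ 519
H^4 ≡ 519^2 = 269361 ≡ 568
H^8 ≡ 568^2 = 322624 ≡ 251
H^16 ≡ 251^2 = 63001 ≡ 491
H^32 ≡ 491^2 = 241081 ≡ 864
H^64 ≡ 864^2 = 746496 ≡ 841
65 = 64 + 1, so H^65 ≡ 841·651 ≡ 82 (mod 893)

82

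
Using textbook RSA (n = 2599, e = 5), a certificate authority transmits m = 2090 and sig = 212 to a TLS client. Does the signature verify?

Squares mod 2599: sig^1≡212, sig^2≡761, sig^4≡2143
5 = 4 + 1, so sig^5 ≡ 2143·212 ≡ 2090 (mod 2599)
Since 2090 equals the digest 2090, verification succeeds.

verifies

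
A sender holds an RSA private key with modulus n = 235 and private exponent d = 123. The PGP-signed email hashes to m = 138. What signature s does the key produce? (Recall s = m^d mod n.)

207

m^2 ≡ 138^2 = 19044 ≡ 9
m^4 ≡ 9^2 = 81
m^8 ≡ 81^2 = 6561 ≡ 216
m^16 ≡ 216^2 = 46656 ≡ 126
m^32 ≡ 126^2 = 15876 ≡ 131
m^64 ≡ 131^2 = 17161 ≡ 6
123 = 64 + 32 + 16 + 8 + 2 + 1, so m^123 ≡ 6·131·126·216·9·138 ≡ 207 (mod 235)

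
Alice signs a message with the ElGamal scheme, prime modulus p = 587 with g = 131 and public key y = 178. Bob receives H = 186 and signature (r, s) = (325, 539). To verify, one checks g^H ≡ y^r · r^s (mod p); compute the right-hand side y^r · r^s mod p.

149

Squares mod 587: 178^1≡178, 178^2≡573, 178^4≡196, 178^8≡261, 178^16≡29, 178^32≡254, 178^64≡533, 178^128≡568, 178^256≡361
325 = 256 + 64 + 4 + 1, so 178^325 ≡ 361·533·196·178 ≡ 333 (mod 587)
Squares mod 587: 325^1≡325, 325^2≡552, 325^4≡51, 325^8≡253, 325^16≡26, 325^32≡89, 325^64≡290, 325^128≡159, 325^256≡40, 325^512≡426
539 = 512 + 16 + 8 + 2 + 1, so 325^539 ≡ 426·26·253·552·325 ≡ 353 (mod 587)
y^r · r^s ≡ 333·353 = 117549 ≡ 149 (mod 587)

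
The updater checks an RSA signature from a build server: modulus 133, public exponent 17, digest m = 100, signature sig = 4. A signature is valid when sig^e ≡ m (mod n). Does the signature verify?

verifies

sig^2 ≡ 4^2 = 16
sig^4 ≡ 16^2 = 256 ≡ 123
sig^8 ≡ 123^2 = 15129 ≡ 100
sig^16 ≡ 100^2 = 10000 ≡ 25
17 = 16 + 1, so sig^17 ≡ 25·4 ≡ 100 (mod 133)
Since 100 equals the digest 100, verification succeeds.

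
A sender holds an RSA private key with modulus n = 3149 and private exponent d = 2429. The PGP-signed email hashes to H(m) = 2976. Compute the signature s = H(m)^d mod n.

233

(H(m))^2 ≡ 2976^2 = 8856576 ≡ 1588
(H(m))^4 ≡ 1588^2 = 2521744 ≡ 2544
(H(m))^8 ≡ 2544^2 = 6471936 ≡ 741
(H(m))^16 ≡ 741^2 = 549081 ≡ 1155
(H(m))^32 ≡ 1155^2 = 1334025 ≡ 1998
(H(m))^64 ≡ 1998^2 = 3992004 ≡ 2221
(H(m))^128 ≡ 2221^2 = 4932841 ≡ 1507
(H(m))^256 ≡ 1507^2 = 2271049 ≡ 620
(H(m))^512 ≡ 620^2 = 384400 ≡ 222
(H(m))^1024 ≡ 222^2 = 49284 ≡ 2049
(H(m))^2048 ≡ 2049^2 = 4198401 ≡ 784
2429 = 2048 + 256 + 64 + 32 + 16 + 8 + 4 + 1, so (H(m))^2429 ≡ 784·620·2221·1998·1155·741·2544·2976 ≡ 233 (mod 3149)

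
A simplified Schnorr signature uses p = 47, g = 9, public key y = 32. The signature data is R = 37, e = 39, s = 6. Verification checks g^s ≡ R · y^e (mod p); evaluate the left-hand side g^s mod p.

9^2 = 81 ≡ 34
9^4 ≡ 34^2 = 1156 ≡ 28
6 = 4 + 2, so 9^6 ≡ 28·34 ≡ 12 (mod 47)

12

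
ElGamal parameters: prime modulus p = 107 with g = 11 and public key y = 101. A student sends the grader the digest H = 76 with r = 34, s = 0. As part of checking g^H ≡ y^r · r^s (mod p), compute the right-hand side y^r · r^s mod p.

90

101^34 mod 107 = 90
34^0 mod 107 = 1
y^r · r^s ≡ 90·1 = 90 ≡ 90 (mod 107)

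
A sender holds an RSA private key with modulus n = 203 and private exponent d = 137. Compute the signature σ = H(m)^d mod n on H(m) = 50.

Squares mod 203: (H(m))^1≡50, (H(m))^2≡64, (H(m))^4≡36, (H(m))^8≡78, (H(m))^16≡197, (H(m))^32≡36, (H(m))^64≡78, (H(m))^128≡197
137 = 128 + 8 + 1, so (H(m))^137 ≡ 197·78·50 ≡ 148 (mod 203)

148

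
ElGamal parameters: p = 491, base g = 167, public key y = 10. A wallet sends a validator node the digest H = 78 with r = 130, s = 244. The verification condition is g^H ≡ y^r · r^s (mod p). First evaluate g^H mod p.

45

167^2 = 27889 ≡ 393
167^4 ≡ 393^2 = 154449 ≡ 275
167^8 ≡ 275^2 = 75625 ≡ 11
167^16 ≡ 11^2 = 121
167^32 ≡ 121^2 = 14641 ≡ 402
167^64 ≡ 402^2 = 161604 ≡ 65
78 = 64 + 8 + 4 + 2, so 167^78 ≡ 65·11·275·393 ≡ 45 (mod 491)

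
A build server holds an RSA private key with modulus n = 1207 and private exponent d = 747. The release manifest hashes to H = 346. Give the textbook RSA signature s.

532

H^2 ≡ 346^2 = 119716 ≡ 223
H^4 ≡ 223^2 = 49729 ≡ 242
H^8 ≡ 242^2 = 58564 ≡ 628
H^16 ≡ 628^2 = 394384 ≡ 902
H^32 ≡ 902^2 = 813604 ≡ 86
H^64 ≡ 86^2 = 7396 ≡ 154
H^128 ≡ 154^2 = 23716 ≡ 783
H^256 ≡ 783^2 = 613089 ≡ 1140
H^512 ≡ 1140^2 = 1299600 ≡ 868
747 = 512 + 128 + 64 + 32 + 8 + 2 + 1, so H^747 ≡ 868·783·154·86·628·223·346 ≡ 532 (mod 1207)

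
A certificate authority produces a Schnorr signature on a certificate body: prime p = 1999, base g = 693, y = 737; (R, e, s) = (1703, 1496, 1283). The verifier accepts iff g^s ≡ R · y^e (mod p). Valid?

yes

g^s mod p:
Squares mod 1999: 693^1≡693, 693^2≡489, 693^4≡1240, 693^8≡369, 693^16≡229, 693^32≡467, 693^64≡198, 693^128≡1223, 693^256≡477, 693^512≡1642, 693^1024≡1512
1283 = 1024 + 256 + 2 + 1, so 693^1283 ≡ 1512·477·489·693 ≡ 1692 (mod 1999)
R · y^e mod p:
Squares mod 1999: 737^1≡737, 737^2≡1440, 737^4≡637, 737^8≡1971, 737^16≡784, 737^32≡963, 737^64≡1832, 737^128≡1902, 737^256≡1413, 737^512≡1567, 737^1024≡717
1496 = 1024 + 256 + 128 + 64 + 16 + 8, so 737^1496 ≡ 717·1413·1902·1832·784·1971 ≡ 1426 (mod 1999)
1703·1426 = 2428478 ≡ 1692 (mod 1999)
1692 ≡ 1692 (mod 1999); signature holds.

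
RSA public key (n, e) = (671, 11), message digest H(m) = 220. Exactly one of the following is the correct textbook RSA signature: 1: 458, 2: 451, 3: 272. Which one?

2

Candidate 1: Squares mod 671: 458^1≡458, 458^2≡412, 458^4≡652, 458^8≡361; 11 = 8 + 2 + 1, so 458^11 ≡ 361·412·458 ≡ 7 (mod 671)
Candidate 2: Squares mod 671: 451^1≡451, 451^2≡88, 451^4≡363, 451^8≡253; 11 = 8 + 2 + 1, so 451^11 ≡ 253·88·451 ≡ 220 (mod 671)
  → matches H(m) = 220
Candidate 3: Squares mod 671: 272^1≡272, 272^2≡174, 272^4≡81, 272^8≡522; 11 = 8 + 2 + 1, so 272^11 ≡ 522·174·272 ≡ 338 (mod 671)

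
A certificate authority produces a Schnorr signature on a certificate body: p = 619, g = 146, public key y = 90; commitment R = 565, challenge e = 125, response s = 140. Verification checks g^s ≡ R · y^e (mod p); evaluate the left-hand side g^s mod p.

331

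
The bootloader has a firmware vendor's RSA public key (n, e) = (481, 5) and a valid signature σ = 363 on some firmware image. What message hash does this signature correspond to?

324

σ^2 ≡ 363^2 = 131769 ≡ 456
σ^4 ≡ 456^2 = 207936 ≡ 144
5 = 4 + 1, so σ^5 ≡ 144·363 ≡ 324 (mod 481)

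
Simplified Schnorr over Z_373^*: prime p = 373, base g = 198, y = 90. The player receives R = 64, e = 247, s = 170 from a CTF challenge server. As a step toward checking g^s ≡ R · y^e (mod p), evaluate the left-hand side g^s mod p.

46

198^2 = 39204 ≡ 39
198^4 ≡ 39^2 = 1521 ≡ 29
198^8 ≡ 29^2 = 841 ≡ 95
198^16 ≡ 95^2 = 9025 ≡ 73
198^32 ≡ 73^2 = 5329 ≡ 107
198^64 ≡ 107^2 = 11449 ≡ 259
198^128 ≡ 259^2 = 67081 ≡ 314
170 = 128 + 32 + 8 + 2, so 198^170 ≡ 314·107·95·39 ≡ 46 (mod 373)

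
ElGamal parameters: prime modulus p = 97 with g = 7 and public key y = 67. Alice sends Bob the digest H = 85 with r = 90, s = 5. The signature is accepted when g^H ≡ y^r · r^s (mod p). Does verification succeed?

fails

Left side g^H mod p:
7^85 mod 97 = 60
Right side y^r · r^s mod p:
67^90 mod 97 = 12
90^5 mod 97 = 71
12·71 = 852 ≡ 76 (mod 97)
60 ≠ 76, so verification fails.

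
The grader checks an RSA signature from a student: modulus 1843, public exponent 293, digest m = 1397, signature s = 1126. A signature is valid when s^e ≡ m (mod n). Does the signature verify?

s^2 ≡ 1126^2 = 1267876 ≡ 1735
s^4 ≡ 1735^2 = 3010225 ≡ 606
s^8 ≡ 606^2 = 367236 ≡ 479
s^16 ≡ 479^2 = 229441 ≡ 909
s^32 ≡ 909^2 = 826281 ≡ 617
s^64 ≡ 617^2 = 380689 ≡ 1031
s^128 ≡ 1031^2 = 1062961 ≡ 1393
s^256 ≡ 1393^2 = 1940449 ≡ 1613
293 = 256 + 32 + 4 + 1, so s^293 ≡ 1613·617·606·1126 ≡ 446 (mod 1843)
446 ≠ 1397, so verification fails.

does not verify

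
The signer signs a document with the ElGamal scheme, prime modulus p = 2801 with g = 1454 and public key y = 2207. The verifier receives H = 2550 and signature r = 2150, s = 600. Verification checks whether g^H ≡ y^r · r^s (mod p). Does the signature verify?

Left side g^H mod p:
1454^2 = 2114116 ≡ 2162
1454^4 ≡ 2162^2 = 4674244 ≡ 2176
1454^8 ≡ 2176^2 = 4734976 ≡ 1286
1454^16 ≡ 1286^2 = 1653796 ≡ 1206
1454^32 ≡ 1206^2 = 1454436 ≡ 717
1454^64 ≡ 717^2 = 514089 ≡ 1506
1454^128 ≡ 1506^2 = 2268036 ≡ 2027
1454^256 ≡ 2027^2 = 4108729 ≡ 2463
1454^512 ≡ 2463^2 = 6066369 ≡ 2204
1454^1024 ≡ 2204^2 = 4857616 ≡ 682
1454^2048 ≡ 682^2 = 465124 ≡ 158
2550 = 2048 + 256 + 128 + 64 + 32 + 16 + 4 + 2, so 1454^2550 ≡ 158·2463·2027·1506·717·1206·2176·2162 ≡ 1694 (mod 2801)
Right side y^r · r^s mod p:
2207^2 = 4870849 ≡ 2711
2207^4 ≡ 2711^2 = 7349521 ≡ 2498
2207^8 ≡ 2498^2 = 6240004 ≡ 2177
2207^16 ≡ 2177^2 = 4739329 ≡ 37
2207^32 ≡ 37^2 = 1369
2207^64 ≡ 1369^2 = 1874161 ≡ 292
2207^128 ≡ 292^2 = 85264 ≡ 1234
2207^256 ≡ 1234^2 = 1522756 ≡ 1813
2207^512 ≡ 1813^2 = 3286969 ≡ 1396
2207^1024 ≡ 1396^2 = 1948816 ≡ 2121
2207^2048 ≡ 2121^2 = 4498641 ≡ 235
2150 = 2048 + 64 + 32 + 4 + 2, so 2207^2150 ≡ 235·292·1369·2498·2711 ≡ 1543 (mod 2801)
2150^2 = 4622500 ≡ 850
2150^4 ≡ 850^2 = 722500 ≡ 2643
2150^8 ≡ 2643^2 = 6985449 ≡ 2556
2150^16 ≡ 2556^2 = 6533136 ≡ 1204
2150^32 ≡ 1204^2 = 1449616 ≡ 1499
2150^64 ≡ 1499^2 = 2247001 ≡ 599
2150^128 ≡ 599^2 = 358801 ≡ 273
2150^256 ≡ 273^2 = 74529 ≡ 1703
2150^512 ≡ 1703^2 = 2900209 ≡ 1174
600 = 512 + 64 + 16 + 8, so 2150^600 ≡ 1174·599·1204·2556 ≡ 930 (mod 2801)
1543·930 = 1434990 ≡ 878 (mod 2801)
1694 ≠ 878, so verification fails.

does not verify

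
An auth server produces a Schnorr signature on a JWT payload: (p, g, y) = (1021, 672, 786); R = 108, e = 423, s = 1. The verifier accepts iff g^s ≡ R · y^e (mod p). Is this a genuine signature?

g^s mod p:
672^1 mod 1021 = 672
R · y^e mod p:
786^2 = 617796 ≡ 91
786^4 ≡ 91^2 = 8281 ≡ 113
786^8 ≡ 113^2 = 12769 ≡ 517
786^16 ≡ 517^2 = 267289 ≡ 808
786^32 ≡ 808^2 = 652864 ≡ 445
786^64 ≡ 445^2 = 198025 ≡ 972
786^128 ≡ 972^2 = 944784 ≡ 359
786^256 ≡ 359^2 = 128881 ≡ 235
423 = 256 + 128 + 32 + 4 + 2 + 1, so 786^423 ≡ 235·359·445·113·91·786 ≡ 460 (mod 1021)
108·460 = 49680 ≡ 672 (mod 1021)
672 ≡ 672 (mod 1021); signature holds.

genuine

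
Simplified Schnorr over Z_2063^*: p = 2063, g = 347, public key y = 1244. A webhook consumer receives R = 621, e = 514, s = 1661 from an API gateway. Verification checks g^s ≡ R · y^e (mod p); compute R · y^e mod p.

1978

1244^2 = 1547536 ≡ 286
1244^4 ≡ 286^2 = 81796 ≡ 1339
1244^8 ≡ 1339^2 = 1792921 ≡ 174
1244^16 ≡ 174^2 = 30276 ≡ 1394
1244^32 ≡ 1394^2 = 1943236 ≡ 1953
1244^64 ≡ 1953^2 = 3814209 ≡ 1785
1244^128 ≡ 1785^2 = 3186225 ≡ 953
1244^256 ≡ 953^2 = 908209 ≡ 489
1244^512 ≡ 489^2 = 239121 ≡ 1876
514 = 512 + 2, so 1244^514 ≡ 1876·286 ≡ 156 (mod 2063)
R · y^e ≡ 621·156 = 96876 ≡ 1978 (mod 2063)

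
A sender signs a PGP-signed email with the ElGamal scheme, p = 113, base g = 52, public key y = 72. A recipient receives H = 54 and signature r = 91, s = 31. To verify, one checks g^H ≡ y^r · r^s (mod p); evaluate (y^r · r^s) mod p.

14

72^2 = 5184 ≡ 99
72^4 ≡ 99^2 = 9801 ≡ 83
72^8 ≡ 83^2 = 6889 ≡ 109
72^16 ≡ 109^2 = 11881 ≡ 16
72^32 ≡ 16^2 = 256 ≡ 30
72^64 ≡ 30^2 = 900 ≡ 109
91 = 64 + 16 + 8 + 2 + 1, so 72^91 ≡ 109·16·109·99·72 ≡ 44 (mod 113)
91^2 = 8281 ≡ 32
91^4 ≡ 32^2 = 1024 ≡ 7
91^8 ≡ 7^2 = 49
91^16 ≡ 49^2 = 2401 ≡ 28
31 = 16 + 8 + 4 + 2 + 1, so 91^31 ≡ 28·49·7·32·91 ≡ 26 (mod 113)
y^r · r^s ≡ 44·26 = 1144 ≡ 14 (mod 113)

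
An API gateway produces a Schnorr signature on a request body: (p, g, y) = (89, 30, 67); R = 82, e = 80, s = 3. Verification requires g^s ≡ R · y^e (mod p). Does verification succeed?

g^s mod p:
Squares mod 89: 30^1≡30, 30^2≡10
3 = 2 + 1, so 30^3 ≡ 10·30 ≡ 33 (mod 89)
R · y^e mod p:
Squares mod 89: 67^1≡67, 67^2≡39, 67^4≡8, 67^8≡64, 67^16≡2, 67^32≡4, 67^64≡16
80 = 64 + 16, so 67^80 ≡ 16·2 ≡ 32 (mod 89)
82·32 = 2624 ≡ 43 (mod 89)
33 ≠ 43; the check fails.

fails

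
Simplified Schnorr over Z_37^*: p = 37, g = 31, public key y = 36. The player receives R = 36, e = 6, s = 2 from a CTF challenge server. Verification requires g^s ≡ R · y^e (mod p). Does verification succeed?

g^s mod p:
31^2 = 961 ≡ 36
R · y^e mod p:
36^2 = 1296 ≡ 1
36^4 ≡ 1^2 = 1
6 = 4 + 2, so 36^6 ≡ 1·1 ≡ 1 (mod 37)
36·1 = 36 ≡ 36 (mod 37)
36 ≡ 36 (mod 37); signature holds.

passes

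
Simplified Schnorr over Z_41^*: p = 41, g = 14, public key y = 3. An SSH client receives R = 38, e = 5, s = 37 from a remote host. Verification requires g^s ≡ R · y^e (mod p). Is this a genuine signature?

forged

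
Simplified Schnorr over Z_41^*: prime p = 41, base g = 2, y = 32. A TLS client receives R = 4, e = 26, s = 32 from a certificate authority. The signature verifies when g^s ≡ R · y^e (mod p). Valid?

yes

g^s mod p:
2^32 mod 41 = 37
R · y^e mod p:
32^26 mod 41 = 40
4·40 = 160 ≡ 37 (mod 41)
37 ≡ 37 (mod 41); signature holds.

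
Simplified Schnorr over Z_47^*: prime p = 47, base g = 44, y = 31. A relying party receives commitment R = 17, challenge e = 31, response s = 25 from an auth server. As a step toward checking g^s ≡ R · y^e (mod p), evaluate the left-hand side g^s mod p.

44^2 = 1936 ≡ 9
44^4 ≡ 9^2 = 81 ≡ 34
44^8 ≡ 34^2 = 1156 ≡ 28
44^16 ≡ 28^2 = 784 ≡ 32
25 = 16 + 8 + 1, so 44^25 ≡ 32·28·44 ≡ 38 (mod 47)

38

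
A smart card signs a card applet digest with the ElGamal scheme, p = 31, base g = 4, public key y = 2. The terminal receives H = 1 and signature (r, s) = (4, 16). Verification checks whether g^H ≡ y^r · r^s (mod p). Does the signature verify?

Left side g^H mod p:
4^1 mod 31 = 4
Right side y^r · r^s mod p:
2^2 = 4
2^4 ≡ 4^2 = 16
4^2 = 16
4^4 ≡ 16^2 = 256 ≡ 8
4^8 ≡ 8^2 = 64 ≡ 2
4^16 ≡ 2^2 = 4
16·4 = 64 ≡ 2 (mod 31)
4 ≠ 2, so verification fails.

does not verify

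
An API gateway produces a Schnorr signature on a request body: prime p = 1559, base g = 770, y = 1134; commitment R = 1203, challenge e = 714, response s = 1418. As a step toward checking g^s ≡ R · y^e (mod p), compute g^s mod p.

646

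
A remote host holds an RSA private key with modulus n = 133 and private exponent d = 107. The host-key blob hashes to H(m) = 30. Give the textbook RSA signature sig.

102

(H(m))^2 ≡ 30^2 = 900 ≡ 102
(H(m))^4 ≡ 102^2 = 10404 ≡ 30
(H(m))^8 ≡ 30^2 = 900 ≡ 102
(H(m))^16 ≡ 102^2 = 10404 ≡ 30
(H(m))^32 ≡ 30^2 = 900 ≡ 102
(H(m))^64 ≡ 102^2 = 10404 ≡ 30
107 = 64 + 32 + 8 + 2 + 1, so (H(m))^107 ≡ 30·102·102·102·30 ≡ 102 (mod 133)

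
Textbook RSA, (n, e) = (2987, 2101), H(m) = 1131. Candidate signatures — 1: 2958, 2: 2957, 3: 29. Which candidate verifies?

1

Candidate 1: 2958^2101 mod 2987 = 1131
  → matches H(m) = 1131
Candidate 2: 2957^2101 mod 2987 = 492
Candidate 3: 29^2101 mod 2987 = 1856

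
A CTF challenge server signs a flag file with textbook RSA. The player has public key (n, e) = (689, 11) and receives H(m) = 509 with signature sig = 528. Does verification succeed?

fails

Squares mod 689: sig^1≡528, sig^2≡428, sig^4≡599, sig^8≡521
11 = 8 + 2 + 1, so sig^11 ≡ 521·428·528 ≡ 655 (mod 689)
sig^11 mod 689 = 655, but H(m) = 509.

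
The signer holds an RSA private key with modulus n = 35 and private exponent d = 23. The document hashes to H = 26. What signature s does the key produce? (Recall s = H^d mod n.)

Squares mod 35: H^1≡26, H^2≡11, H^4≡16, H^8≡11, H^16≡16
23 = 16 + 4 + 2 + 1, so H^23 ≡ 16·16·11·26 ≡ 31 (mod 35)

31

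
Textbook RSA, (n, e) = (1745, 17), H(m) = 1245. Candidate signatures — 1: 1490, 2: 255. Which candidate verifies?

2

Candidate 1: 1490^2 = 2220100 ≡ 460; 1490^4 ≡ 460^2 = 211600 ≡ 455; 1490^8 ≡ 455^2 = 207025 ≡ 1115; 1490^16 ≡ 1115^2 = 1243225 ≡ 785; 17 = 16 + 1, so 1490^17 ≡ 785·1490 ≡ 500 (mod 1745)
Candidate 2: 255^2 = 65025 ≡ 460; 255^4 ≡ 460^2 = 211600 ≡ 455; 255^8 ≡ 455^2 = 207025 ≡ 1115; 255^16 ≡ 1115^2 = 1243225 ≡ 785; 17 = 16 + 1, so 255^17 ≡ 785·255 ≡ 1245 (mod 1745)
  → matches H(m) = 1245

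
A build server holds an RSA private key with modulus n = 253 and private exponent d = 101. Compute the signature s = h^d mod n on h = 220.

77

h^2 ≡ 220^2 = 48400 ≡ 77
h^4 ≡ 77^2 = 5929 ≡ 110
h^8 ≡ 110^2 = 12100 ≡ 209
h^16 ≡ 209^2 = 43681 ≡ 165
h^32 ≡ 165^2 = 27225 ≡ 154
h^64 ≡ 154^2 = 23716 ≡ 187
101 = 64 + 32 + 4 + 1, so h^101 ≡ 187·154·110·220 ≡ 77 (mod 253)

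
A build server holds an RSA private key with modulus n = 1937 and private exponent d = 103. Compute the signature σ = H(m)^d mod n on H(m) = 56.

(H(m))^2 ≡ 56^2 = 3136 ≡ 1199
(H(m))^4 ≡ 1199^2 = 1437601 ≡ 347
(H(m))^8 ≡ 347^2 = 120409 ≡ 315
(H(m))^16 ≡ 315^2 = 99225 ≡ 438
(H(m))^32 ≡ 438^2 = 191844 ≡ 81
(H(m))^64 ≡ 81^2 = 6561 ≡ 750
103 = 64 + 32 + 4 + 2 + 1, so (H(m))^103 ≡ 750·81·347·1199·56 ≡ 1291 (mod 1937)

1291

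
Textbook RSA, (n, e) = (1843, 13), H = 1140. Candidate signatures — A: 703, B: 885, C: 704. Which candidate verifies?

Candidate A: Squares mod 1843: 703^1≡703, 703^2≡285, 703^4≡133, 703^8≡1102; 13 = 8 + 4 + 1, so 703^13 ≡ 1102·133·703 ≡ 1140 (mod 1843)
  → matches H = 1140
Candidate B: Squares mod 1843: 885^1≡885, 885^2≡1793, 885^4≡657, 885^8≡387; 13 = 8 + 4 + 1, so 885^13 ≡ 387·657·885 ≡ 1816 (mod 1843)
Candidate C: Squares mod 1843: 704^1≡704, 704^2≡1692, 704^4≡685, 704^8≡1103; 13 = 8 + 4 + 1, so 704^13 ≡ 1103·685·704 ≡ 647 (mod 1843)

A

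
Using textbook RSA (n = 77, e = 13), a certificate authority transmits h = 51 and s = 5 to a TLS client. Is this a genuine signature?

forged

s^2 ≡ 5^2 = 25
s^4 ≡ 25^2 = 625 ≡ 9
s^8 ≡ 9^2 = 81 ≡ 4
13 = 8 + 4 + 1, so s^13 ≡ 4·9·5 ≡ 26 (mod 77)
26 ≠ 51, so verification fails.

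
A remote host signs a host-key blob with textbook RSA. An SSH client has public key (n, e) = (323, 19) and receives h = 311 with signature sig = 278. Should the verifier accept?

reject

sig^19 mod 323 = 12
sig^19 mod 323 = 12, but h = 311.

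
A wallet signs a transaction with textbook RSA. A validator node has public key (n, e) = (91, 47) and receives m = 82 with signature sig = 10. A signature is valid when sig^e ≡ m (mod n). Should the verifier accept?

Squares mod 91: sig^1≡10, sig^2≡9, sig^4≡81, sig^8≡9, sig^16≡81, sig^32≡9
47 = 32 + 8 + 4 + 2 + 1, so sig^47 ≡ 9·9·81·9·10 ≡ 82 (mod 91)
82 = m, so the signature checks out.

accept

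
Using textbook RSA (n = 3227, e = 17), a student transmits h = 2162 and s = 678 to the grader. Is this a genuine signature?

s^2 ≡ 678^2 = 459684 ≡ 1450
s^4 ≡ 1450^2 = 2102500 ≡ 1723
s^8 ≡ 1723^2 = 2968729 ≡ 3116
s^16 ≡ 3116^2 = 9709456 ≡ 2640
17 = 16 + 1, so s^17 ≡ 2640·678 ≡ 2162 (mod 3227)
2162 = h, so the signature checks out.

genuine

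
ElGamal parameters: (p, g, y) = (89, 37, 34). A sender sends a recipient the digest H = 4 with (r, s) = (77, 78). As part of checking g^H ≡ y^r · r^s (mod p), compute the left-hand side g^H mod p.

Squares mod 89: 37^1≡37, 37^2≡34, 37^4≡88
37^4 ≡ 88 (mod 89)

88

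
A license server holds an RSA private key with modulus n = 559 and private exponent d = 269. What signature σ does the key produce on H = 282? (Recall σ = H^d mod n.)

H^269 mod 559 = 68

68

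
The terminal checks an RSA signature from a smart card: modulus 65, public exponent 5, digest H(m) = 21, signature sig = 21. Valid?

yes

sig^2 ≡ 21^2 = 441 ≡ 51
sig^4 ≡ 51^2 = 2601 ≡ 1
5 = 4 + 1, so sig^5 ≡ 1·21 ≡ 21 (mod 65)
Since 21 equals the digest 21, verification succeeds.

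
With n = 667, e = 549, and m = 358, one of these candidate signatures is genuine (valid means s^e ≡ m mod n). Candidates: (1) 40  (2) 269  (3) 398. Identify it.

Candidate 1: Squares mod 667: 40^1≡40, 40^2≡266, 40^4≡54, 40^8≡248, 40^16≡140, 40^32≡257, 40^64≡16, 40^128≡256, 40^256≡170, 40^512≡219; 549 = 512 + 32 + 4 + 1, so 40^549 ≡ 219·257·54·40 ≡ 525 (mod 667)
Candidate 2: Squares mod 667: 269^1≡269, 269^2≡325, 269^4≡239, 269^8≡426, 269^16≡52, 269^32≡36, 269^64≡629, 269^128≡110, 269^256≡94, 269^512≡165; 549 = 512 + 32 + 4 + 1, so 269^549 ≡ 165·36·239·269 ≡ 358 (mod 667)
  → matches m = 358
Candidate 3: Squares mod 667: 398^1≡398, 398^2≡325, 398^4≡239, 398^8≡426, 398^16≡52, 398^32≡36, 398^64≡629, 398^128≡110, 398^256≡94, 398^512≡165; 549 = 512 + 32 + 4 + 1, so 398^549 ≡ 165·36·239·398 ≡ 309 (mod 667)

2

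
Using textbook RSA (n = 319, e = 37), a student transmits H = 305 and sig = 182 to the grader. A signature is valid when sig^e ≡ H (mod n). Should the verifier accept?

sig^2 ≡ 182^2 = 33124 ≡ 267
sig^4 ≡ 267^2 = 71289 ≡ 152
sig^8 ≡ 152^2 = 23104 ≡ 136
sig^16 ≡ 136^2 = 18496 ≡ 313
sig^32 ≡ 313^2 = 97969 ≡ 36
37 = 32 + 4 + 1, so sig^37 ≡ 36·152·182 ≡ 305 (mod 319)
305 = H, so the signature checks out.

accept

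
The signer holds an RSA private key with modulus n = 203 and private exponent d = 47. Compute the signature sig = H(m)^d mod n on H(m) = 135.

(H(m))^2 ≡ 135^2 = 18225 ≡ 158
(H(m))^4 ≡ 158^2 = 24964 ≡ 198
(H(m))^8 ≡ 198^2 = 39204 ≡ 25
(H(m))^16 ≡ 25^2 = 625 ≡ 16
(H(m))^32 ≡ 16^2 = 256 ≡ 53
47 = 32 + 8 + 4 + 2 + 1, so (H(m))^47 ≡ 53·25·198·158·135 ≡ 95 (mod 203)

95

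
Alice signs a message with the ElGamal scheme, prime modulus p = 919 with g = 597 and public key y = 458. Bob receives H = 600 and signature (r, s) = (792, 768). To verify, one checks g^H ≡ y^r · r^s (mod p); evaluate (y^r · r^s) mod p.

544

458^2 = 209764 ≡ 232
458^4 ≡ 232^2 = 53824 ≡ 522
458^8 ≡ 522^2 = 272484 ≡ 460
458^16 ≡ 460^2 = 211600 ≡ 230
458^32 ≡ 230^2 = 52900 ≡ 517
458^64 ≡ 517^2 = 267289 ≡ 779
458^128 ≡ 779^2 = 606841 ≡ 301
458^256 ≡ 301^2 = 90601 ≡ 539
458^512 ≡ 539^2 = 290521 ≡ 117
792 = 512 + 256 + 16 + 8, so 458^792 ≡ 117·539·230·460 ≡ 416 (mod 919)
792^2 = 627264 ≡ 506
792^4 ≡ 506^2 = 256036 ≡ 554
792^8 ≡ 554^2 = 306916 ≡ 889
792^16 ≡ 889^2 = 790321 ≡ 900
792^32 ≡ 900^2 = 810000 ≡ 361
792^64 ≡ 361^2 = 130321 ≡ 742
792^128 ≡ 742^2 = 550564 ≡ 83
792^256 ≡ 83^2 = 6889 ≡ 456
792^512 ≡ 456^2 = 207936 ≡ 242
768 = 512 + 256, so 792^768 ≡ 242·456 ≡ 72 (mod 919)
y^r · r^s ≡ 416·72 = 29952 ≡ 544 (mod 919)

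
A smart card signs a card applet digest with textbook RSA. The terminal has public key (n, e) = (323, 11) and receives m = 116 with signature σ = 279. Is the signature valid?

σ^2 ≡ 279^2 = 77841 ≡ 321
σ^4 ≡ 321^2 = 103041 ≡ 4
σ^8 ≡ 4^2 = 16
11 = 8 + 2 + 1, so σ^11 ≡ 16·321·279 ≡ 116 (mod 323)
116 = m, so the signature checks out.

valid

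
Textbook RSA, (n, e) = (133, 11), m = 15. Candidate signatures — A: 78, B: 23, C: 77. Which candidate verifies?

A

Candidate A: Squares mod 133: 78^1≡78, 78^2≡99, 78^4≡92, 78^8≡85; 11 = 8 + 2 + 1, so 78^11 ≡ 85·99·78 ≡ 15 (mod 133)
  → matches m = 15
Candidate B: Squares mod 133: 23^1≡23, 23^2≡130, 23^4≡9, 23^8≡81; 11 = 8 + 2 + 1, so 23^11 ≡ 81·130·23 ≡ 130 (mod 133)
Candidate C: Squares mod 133: 77^1≡77, 77^2≡77, 77^4≡77, 77^8≡77; 11 = 8 + 2 + 1, so 77^11 ≡ 77·77·77 ≡ 77 (mod 133)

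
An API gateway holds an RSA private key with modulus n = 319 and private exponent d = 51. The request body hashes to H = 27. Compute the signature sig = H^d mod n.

280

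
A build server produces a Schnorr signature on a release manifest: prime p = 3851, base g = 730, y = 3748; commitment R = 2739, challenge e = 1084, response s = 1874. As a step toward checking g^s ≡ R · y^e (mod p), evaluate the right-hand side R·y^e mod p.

1384

3748^2 = 14047504 ≡ 2907
3748^4 ≡ 2907^2 = 8450649 ≡ 1555
3748^8 ≡ 1555^2 = 2418025 ≡ 3448
3748^16 ≡ 3448^2 = 11888704 ≡ 667
3748^32 ≡ 667^2 = 444889 ≡ 2024
3748^64 ≡ 2024^2 = 4096576 ≡ 2963
3748^128 ≡ 2963^2 = 8779369 ≡ 2940
3748^256 ≡ 2940^2 = 8643600 ≡ 1956
3748^512 ≡ 1956^2 = 3825936 ≡ 1893
3748^1024 ≡ 1893^2 = 3583449 ≡ 2019
1084 = 1024 + 32 + 16 + 8 + 4, so 3748^1084 ≡ 2019·2024·667·3448·1555 ≡ 3545 (mod 3851)
R · y^e ≡ 2739·3545 = 9709755 ≡ 1384 (mod 3851)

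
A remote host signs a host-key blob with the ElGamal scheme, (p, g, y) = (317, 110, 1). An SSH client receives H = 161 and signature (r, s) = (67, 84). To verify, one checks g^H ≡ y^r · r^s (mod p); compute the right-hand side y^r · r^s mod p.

Squares mod 317: 1^1≡1, 1^2≡1, 1^4≡1, 1^8≡1, 1^16≡1, 1^32≡1, 1^64≡1
67 = 64 + 2 + 1, so 1^67 ≡ 1·1·1 ≡ 1 (mod 317)
Squares mod 317: 67^1≡67, 67^2≡51, 67^4≡65, 67^8≡104, 67^16≡38, 67^32≡176, 67^64≡227
84 = 64 + 16 + 4, so 67^84 ≡ 227·38·65 ≡ 234 (mod 317)
y^r · r^s ≡ 1·234 = 234 ≡ 234 (mod 317)

234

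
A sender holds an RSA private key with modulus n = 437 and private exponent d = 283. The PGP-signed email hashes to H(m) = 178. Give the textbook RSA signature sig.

235

(H(m))^2 ≡ 178^2 = 31684 ≡ 220
(H(m))^4 ≡ 220^2 = 48400 ≡ 330
(H(m))^8 ≡ 330^2 = 108900 ≡ 87
(H(m))^16 ≡ 87^2 = 7569 ≡ 140
(H(m))^32 ≡ 140^2 = 19600 ≡ 372
(H(m))^64 ≡ 372^2 = 138384 ≡ 292
(H(m))^128 ≡ 292^2 = 85264 ≡ 49
(H(m))^256 ≡ 49^2 = 2401 ≡ 216
283 = 256 + 16 + 8 + 2 + 1, so (H(m))^283 ≡ 216·140·87·220·178 ≡ 235 (mod 437)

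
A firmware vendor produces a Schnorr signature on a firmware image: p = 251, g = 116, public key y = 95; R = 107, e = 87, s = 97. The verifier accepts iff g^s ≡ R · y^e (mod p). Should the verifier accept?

reject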